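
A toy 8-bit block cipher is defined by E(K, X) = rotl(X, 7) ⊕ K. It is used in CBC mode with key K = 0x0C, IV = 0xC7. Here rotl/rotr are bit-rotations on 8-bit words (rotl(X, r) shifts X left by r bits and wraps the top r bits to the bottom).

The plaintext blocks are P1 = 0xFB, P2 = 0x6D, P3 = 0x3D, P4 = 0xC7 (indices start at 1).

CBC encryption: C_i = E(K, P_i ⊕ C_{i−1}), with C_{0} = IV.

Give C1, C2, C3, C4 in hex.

C1: P1 ⊕ 0xC7 = 0x3C; E(K, 0x3C) = 0x12.
C2: P2 ⊕ 0x12 = 0x7F; E(K, 0x7F) = 0xB3.
C3: P3 ⊕ 0xB3 = 0x8E; E(K, 0x8E) = 0x4B.
C4: P4 ⊕ 0x4B = 0x8C; E(K, 0x8C) = 0x4A.

C1 = 0x12, C2 = 0xB3, C3 = 0x4B, C4 = 0x4A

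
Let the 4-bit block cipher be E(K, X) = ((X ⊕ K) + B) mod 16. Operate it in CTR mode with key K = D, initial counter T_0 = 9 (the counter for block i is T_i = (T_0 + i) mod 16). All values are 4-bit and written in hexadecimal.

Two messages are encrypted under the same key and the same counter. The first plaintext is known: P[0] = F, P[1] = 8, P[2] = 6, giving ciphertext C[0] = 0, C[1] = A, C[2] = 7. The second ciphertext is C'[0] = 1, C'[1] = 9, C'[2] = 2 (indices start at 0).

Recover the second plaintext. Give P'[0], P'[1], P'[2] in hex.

P'[0] = E, P'[1] = B, P'[2] = 3

In CTR with a reused counter, both messages share the same keystream S_i, so C_i ⊕ C'_i = P_i ⊕ P'_i and thus P'_i = P_i ⊕ C_i ⊕ C'_i.
P'[0]: F ⊕ 0 ⊕ 1 = E.
P'[1]: 8 ⊕ A ⊕ 9 = B.
P'[2]: 6 ⊕ 7 ⊕ 2 = 3.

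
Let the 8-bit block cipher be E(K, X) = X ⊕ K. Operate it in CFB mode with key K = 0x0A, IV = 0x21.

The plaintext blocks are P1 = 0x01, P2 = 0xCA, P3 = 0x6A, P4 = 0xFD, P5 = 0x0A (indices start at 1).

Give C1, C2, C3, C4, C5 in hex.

C1 = 0x2A, C2 = 0xEA, C3 = 0x8A, C4 = 0x7D, C5 = 0x7D

CFB encryption: C_i = P_i ⊕ E(K, C_{i−1}), with C_{0} = IV.
C1: E(K, 0x21) = 0x2B; 0x01 ⊕ 0x2B = 0x2A.
C2: E(K, 0x2A) = 0x20; 0xCA ⊕ 0x20 = 0xEA.
C3: E(K, 0xEA) = 0xE0; 0x6A ⊕ 0xE0 = 0x8A.
C4: E(K, 0x8A) = 0x80; 0xFD ⊕ 0x80 = 0x7D.
C5: E(K, 0x7D) = 0x77; 0x0A ⊕ 0x77 = 0x7D.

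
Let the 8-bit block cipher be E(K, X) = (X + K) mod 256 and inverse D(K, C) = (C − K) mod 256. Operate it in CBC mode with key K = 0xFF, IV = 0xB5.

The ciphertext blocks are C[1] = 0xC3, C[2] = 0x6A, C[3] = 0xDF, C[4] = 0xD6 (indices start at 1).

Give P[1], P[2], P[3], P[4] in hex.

CBC decryption: P_i = D(K, C_i) ⊕ C_{i−1}, with C_{0} = IV.
P[1]: D(K, 0xC3) = 0xC4; 0xC4 ⊕ 0xB5 = 0x71.
P[2]: D(K, 0x6A) = 0x6B; 0x6B ⊕ 0xC3 = 0xA8.
P[3]: D(K, 0xDF) = 0xE0; 0xE0 ⊕ 0x6A = 0x8A.
P[4]: D(K, 0xD6) = 0xD7; 0xD7 ⊕ 0xDF = 0x08.

P[1] = 0x71, P[2] = 0xA8, P[3] = 0x8A, P[4] = 0x08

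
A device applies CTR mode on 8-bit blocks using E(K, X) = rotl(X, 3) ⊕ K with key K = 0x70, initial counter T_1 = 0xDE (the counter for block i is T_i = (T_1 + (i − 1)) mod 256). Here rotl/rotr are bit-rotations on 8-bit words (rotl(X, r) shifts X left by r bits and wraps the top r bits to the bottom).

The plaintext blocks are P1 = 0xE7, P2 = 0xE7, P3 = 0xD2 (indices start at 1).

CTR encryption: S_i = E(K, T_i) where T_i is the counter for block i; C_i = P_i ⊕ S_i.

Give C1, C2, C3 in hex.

C1: T = 0xDE, S = E(K, T) = 0x86; 0xE7 ⊕ 0x86 = 0x61.
C2: T = 0xDF, S = E(K, T) = 0x8E; 0xE7 ⊕ 0x8E = 0x69.
C3: T = 0xE0, S = E(K, T) = 0x77; 0xD2 ⊕ 0x77 = 0xA5.

C1 = 0x61, C2 = 0x69, C3 = 0xA5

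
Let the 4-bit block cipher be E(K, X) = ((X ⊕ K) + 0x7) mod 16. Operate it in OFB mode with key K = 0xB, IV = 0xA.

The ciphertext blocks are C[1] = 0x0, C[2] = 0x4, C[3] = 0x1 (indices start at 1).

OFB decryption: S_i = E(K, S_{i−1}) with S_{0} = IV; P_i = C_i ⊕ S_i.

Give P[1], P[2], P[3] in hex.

P[1]: S = E(K, 0xA) = 0x8; 0x0 ⊕ 0x8 = 0x8.
P[2]: S = E(K, 0x8) = 0xA; 0x4 ⊕ 0xA = 0xE.
P[3]: S = E(K, 0xA) = 0x8; 0x1 ⊕ 0x8 = 0x9.

P[1] = 0x8, P[2] = 0xE, P[3] = 0x9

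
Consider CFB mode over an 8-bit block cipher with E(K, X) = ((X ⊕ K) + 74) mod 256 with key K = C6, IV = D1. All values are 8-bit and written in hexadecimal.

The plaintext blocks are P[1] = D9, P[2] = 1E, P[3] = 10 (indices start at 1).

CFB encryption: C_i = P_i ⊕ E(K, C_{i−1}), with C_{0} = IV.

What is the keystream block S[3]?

C[1]: E(K, D1) = 8B; D9 ⊕ 8B = 52.
C[2]: E(K, 52) = 08; 1E ⊕ 08 = 16.
C[3]: E(K, 16) = 44; 10 ⊕ 44 = 54.
So S[3] = 44.

44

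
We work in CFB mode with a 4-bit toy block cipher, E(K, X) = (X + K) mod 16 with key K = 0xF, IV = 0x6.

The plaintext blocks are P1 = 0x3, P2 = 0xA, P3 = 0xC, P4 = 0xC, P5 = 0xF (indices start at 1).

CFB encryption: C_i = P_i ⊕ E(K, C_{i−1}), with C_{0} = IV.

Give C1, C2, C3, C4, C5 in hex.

C1 = 0x6, C2 = 0xF, C3 = 0x2, C4 = 0xD, C5 = 0x3

C1: E(K, 0x6) = 0x5; 0x3 ⊕ 0x5 = 0x6.
C2: E(K, 0x6) = 0x5; 0xA ⊕ 0x5 = 0xF.
C3: E(K, 0xF) = 0xE; 0xC ⊕ 0xE = 0x2.
C4: E(K, 0x2) = 0x1; 0xC ⊕ 0x1 = 0xD.
C5: E(K, 0xD) = 0xC; 0xF ⊕ 0xC = 0x3.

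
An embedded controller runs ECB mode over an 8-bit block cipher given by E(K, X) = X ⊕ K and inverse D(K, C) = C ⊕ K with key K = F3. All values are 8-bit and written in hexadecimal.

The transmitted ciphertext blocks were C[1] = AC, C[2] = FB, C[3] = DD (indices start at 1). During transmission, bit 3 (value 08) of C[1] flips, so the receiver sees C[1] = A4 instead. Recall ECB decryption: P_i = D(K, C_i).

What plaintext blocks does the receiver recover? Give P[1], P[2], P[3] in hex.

P[1] = 57, P[2] = 08, P[3] = 2E

Only C[1] changed, to A4. In ECB, a change in C_i affects only P_i. Decrypting the received ciphertext:
P[1]: D(K, A4) = 57.
P[2]: D(K, FB) = 08.
P[3]: D(K, DD) = 2E.
Blocks that differ from the original plaintext: P[1].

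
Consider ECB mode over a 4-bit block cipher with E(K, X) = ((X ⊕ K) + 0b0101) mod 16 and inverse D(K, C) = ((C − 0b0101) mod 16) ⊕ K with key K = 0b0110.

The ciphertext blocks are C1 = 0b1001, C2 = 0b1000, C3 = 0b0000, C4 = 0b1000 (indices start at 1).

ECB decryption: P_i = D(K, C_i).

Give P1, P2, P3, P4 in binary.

P1: D(K, 0b1001) = 0b0010.
P2: D(K, 0b1000) = 0b0101.
P3: D(K, 0b0000) = 0b1101.
P4: D(K, 0b1000) = 0b0101.

P1 = 0b0010, P2 = 0b0101, P3 = 0b1101, P4 = 0b0101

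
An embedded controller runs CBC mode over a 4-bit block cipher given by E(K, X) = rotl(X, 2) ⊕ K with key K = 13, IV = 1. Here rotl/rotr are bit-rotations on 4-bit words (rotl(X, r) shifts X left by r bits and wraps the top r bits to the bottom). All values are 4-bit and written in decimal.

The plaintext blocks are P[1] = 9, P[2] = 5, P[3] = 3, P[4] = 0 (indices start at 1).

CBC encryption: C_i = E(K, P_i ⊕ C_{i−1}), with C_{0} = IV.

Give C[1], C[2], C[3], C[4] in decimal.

C[1] = 15, C[2] = 7, C[3] = 12, C[4] = 14

C[1]: P[1] ⊕ 1 = 8; E(K, 8) = 15.
C[2]: P[2] ⊕ 15 = 10; E(K, 10) = 7.
C[3]: P[3] ⊕ 7 = 4; E(K, 4) = 12.
C[4]: P[4] ⊕ 12 = 12; E(K, 12) = 14.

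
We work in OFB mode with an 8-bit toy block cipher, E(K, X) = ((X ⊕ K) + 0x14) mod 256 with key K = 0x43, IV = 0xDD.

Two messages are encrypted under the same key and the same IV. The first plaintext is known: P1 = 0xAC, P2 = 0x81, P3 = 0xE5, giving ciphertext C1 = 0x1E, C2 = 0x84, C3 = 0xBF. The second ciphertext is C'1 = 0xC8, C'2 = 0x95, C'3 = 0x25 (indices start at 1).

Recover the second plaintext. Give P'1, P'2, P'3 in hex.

P'1 = 0x7A, P'2 = 0x90, P'3 = 0x7F

In OFB with a reused IV, both messages share the same keystream S_i, so C_i ⊕ C'_i = P_i ⊕ P'_i and thus P'_i = P_i ⊕ C_i ⊕ C'_i.
P'1: 0xAC ⊕ 0x1E ⊕ 0xC8 = 0x7A.
P'2: 0x81 ⊕ 0x84 ⊕ 0x95 = 0x90.
P'3: 0xE5 ⊕ 0xBF ⊕ 0x25 = 0x7F.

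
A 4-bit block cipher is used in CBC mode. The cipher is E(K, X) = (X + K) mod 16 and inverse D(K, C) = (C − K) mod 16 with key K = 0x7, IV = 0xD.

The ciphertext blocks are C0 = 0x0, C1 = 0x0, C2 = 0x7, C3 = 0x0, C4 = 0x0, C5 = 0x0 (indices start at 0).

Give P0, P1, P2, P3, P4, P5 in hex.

P0 = 0x4, P1 = 0x9, P2 = 0x0, P3 = 0xE, P4 = 0x9, P5 = 0x9

CBC decryption: P_i = D(K, C_i) ⊕ C_{i−1}, with C_{−1} = IV.
P0: D(K, 0x0) = 0x9; 0x9 ⊕ 0xD = 0x4.
P1: D(K, 0x0) = 0x9; 0x9 ⊕ 0x0 = 0x9.
P2: D(K, 0x7) = 0x0; 0x0 ⊕ 0x0 = 0x0.
P3: D(K, 0x0) = 0x9; 0x9 ⊕ 0x7 = 0xE.
P4: D(K, 0x0) = 0x9; 0x9 ⊕ 0x0 = 0x9.
P5: D(K, 0x0) = 0x9; 0x9 ⊕ 0x0 = 0x9.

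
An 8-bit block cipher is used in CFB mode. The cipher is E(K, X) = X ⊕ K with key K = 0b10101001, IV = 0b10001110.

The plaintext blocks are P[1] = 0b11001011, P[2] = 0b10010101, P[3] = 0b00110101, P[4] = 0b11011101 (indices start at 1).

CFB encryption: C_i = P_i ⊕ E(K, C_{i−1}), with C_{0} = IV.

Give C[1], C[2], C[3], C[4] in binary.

C[1]: E(K, 0b10001110) = 0b00100111; 0b11001011 ⊕ 0b00100111 = 0b11101100.
C[2]: E(K, 0b11101100) = 0b01000101; 0b10010101 ⊕ 0b01000101 = 0b11010000.
C[3]: E(K, 0b11010000) = 0b01111001; 0b00110101 ⊕ 0b01111001 = 0b01001100.
C[4]: E(K, 0b01001100) = 0b11100101; 0b11011101 ⊕ 0b11100101 = 0b00111000.

C[1] = 0b11101100, C[2] = 0b11010000, C[3] = 0b01001100, C[4] = 0b00111000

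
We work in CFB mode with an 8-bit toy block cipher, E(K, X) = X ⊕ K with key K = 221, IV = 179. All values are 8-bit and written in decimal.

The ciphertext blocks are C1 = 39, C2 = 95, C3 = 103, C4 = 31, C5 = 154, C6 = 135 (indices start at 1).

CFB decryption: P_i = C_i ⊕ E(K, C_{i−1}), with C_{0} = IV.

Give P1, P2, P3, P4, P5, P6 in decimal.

P1 = 73, P2 = 165, P3 = 229, P4 = 165, P5 = 88, P6 = 192

P1: E(K, 179) = 110; 39 ⊕ 110 = 73.
P2: E(K, 39) = 250; 95 ⊕ 250 = 165.
P3: E(K, 95) = 130; 103 ⊕ 130 = 229.
P4: E(K, 103) = 186; 31 ⊕ 186 = 165.
P5: E(K, 31) = 194; 154 ⊕ 194 = 88.
P6: E(K, 154) = 71; 135 ⊕ 71 = 192.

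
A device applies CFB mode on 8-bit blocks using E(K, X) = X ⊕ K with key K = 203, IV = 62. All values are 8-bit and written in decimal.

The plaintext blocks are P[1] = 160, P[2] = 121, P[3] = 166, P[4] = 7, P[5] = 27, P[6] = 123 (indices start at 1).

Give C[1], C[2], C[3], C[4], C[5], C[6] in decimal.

C[1] = 85, C[2] = 231, C[3] = 138, C[4] = 70, C[5] = 150, C[6] = 38

CFB encryption: C_i = P_i ⊕ E(K, C_{i−1}), with C_{0} = IV.
C[1]: E(K, 62) = 245; 160 ⊕ 245 = 85.
C[2]: E(K, 85) = 158; 121 ⊕ 158 = 231.
C[3]: E(K, 231) = 44; 166 ⊕ 44 = 138.
C[4]: E(K, 138) = 65; 7 ⊕ 65 = 70.
C[5]: E(K, 70) = 141; 27 ⊕ 141 = 150.
C[6]: E(K, 150) = 93; 123 ⊕ 93 = 38.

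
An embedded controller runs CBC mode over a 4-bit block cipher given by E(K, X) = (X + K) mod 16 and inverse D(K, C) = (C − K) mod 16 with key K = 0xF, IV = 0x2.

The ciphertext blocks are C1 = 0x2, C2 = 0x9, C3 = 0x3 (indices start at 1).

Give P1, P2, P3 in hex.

CBC decryption: P_i = D(K, C_i) ⊕ C_{i−1}, with C_{0} = IV.
P1: D(K, 0x2) = 0x3; 0x3 ⊕ 0x2 = 0x1.
P2: D(K, 0x9) = 0xA; 0xA ⊕ 0x2 = 0x8.
P3: D(K, 0x3) = 0x4; 0x4 ⊕ 0x9 = 0xD.

P1 = 0x1, P2 = 0x8, P3 = 0xD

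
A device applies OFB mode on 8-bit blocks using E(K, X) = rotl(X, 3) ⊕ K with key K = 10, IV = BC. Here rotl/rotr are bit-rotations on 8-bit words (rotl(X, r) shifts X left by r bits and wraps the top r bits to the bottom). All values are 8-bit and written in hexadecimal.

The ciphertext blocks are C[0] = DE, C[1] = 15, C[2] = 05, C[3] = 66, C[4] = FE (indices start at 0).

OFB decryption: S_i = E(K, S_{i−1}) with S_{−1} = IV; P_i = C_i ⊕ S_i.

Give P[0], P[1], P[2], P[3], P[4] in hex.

P[0] = 2B, P[1] = AA, P[2] = E8, P[3] = 19, P[4] = 15

P[0]: S = E(K, BC) = F5; DE ⊕ F5 = 2B.
P[1]: S = E(K, F5) = BF; 15 ⊕ BF = AA.
P[2]: S = E(K, BF) = ED; 05 ⊕ ED = E8.
P[3]: S = E(K, ED) = 7F; 66 ⊕ 7F = 19.
P[4]: S = E(K, 7F) = EB; FE ⊕ EB = 15.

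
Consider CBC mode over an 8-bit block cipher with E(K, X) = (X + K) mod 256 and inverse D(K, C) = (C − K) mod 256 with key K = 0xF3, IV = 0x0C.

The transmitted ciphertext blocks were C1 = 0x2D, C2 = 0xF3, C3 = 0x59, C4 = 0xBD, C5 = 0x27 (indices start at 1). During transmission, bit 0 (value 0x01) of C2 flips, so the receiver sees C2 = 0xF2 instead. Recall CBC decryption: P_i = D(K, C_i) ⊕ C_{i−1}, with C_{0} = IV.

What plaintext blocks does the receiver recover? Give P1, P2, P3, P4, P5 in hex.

P1 = 0x36, P2 = 0xD2, P3 = 0x94, P4 = 0x93, P5 = 0x89

Only C2 changed, to 0xF2. In CBC, a change in C_i garbles P_i and flips the same bit in P_{i+1}. Decrypting the received ciphertext:
P1: D(K, 0x2D) = 0x3A; 0x3A ⊕ 0x0C = 0x36.
P2: D(K, 0xF2) = 0xFF; 0xFF ⊕ 0x2D = 0xD2.
P3: D(K, 0x59) = 0x66; 0x66 ⊕ 0xF2 = 0x94.
P4: D(K, 0xBD) = 0xCA; 0xCA ⊕ 0x59 = 0x93.
P5: D(K, 0x27) = 0x34; 0x34 ⊕ 0xBD = 0x89.
Blocks that differ from the original plaintext: P2, P3.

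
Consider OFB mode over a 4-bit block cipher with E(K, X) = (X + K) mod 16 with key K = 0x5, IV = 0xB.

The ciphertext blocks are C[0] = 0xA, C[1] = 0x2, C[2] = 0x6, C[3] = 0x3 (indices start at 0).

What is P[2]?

P[2] = 0xC

OFB decryption: S_i = E(K, S_{i−1}) with S_{−1} = IV; P_i = C_i ⊕ S_i.
P[0]: S = E(K, 0xB) = 0x0; 0xA ⊕ 0x0 = 0xA.
P[1]: S = E(K, 0x0) = 0x5; 0x2 ⊕ 0x5 = 0x7.
P[2]: S = E(K, 0x5) = 0xA; 0x6 ⊕ 0xA = 0xC.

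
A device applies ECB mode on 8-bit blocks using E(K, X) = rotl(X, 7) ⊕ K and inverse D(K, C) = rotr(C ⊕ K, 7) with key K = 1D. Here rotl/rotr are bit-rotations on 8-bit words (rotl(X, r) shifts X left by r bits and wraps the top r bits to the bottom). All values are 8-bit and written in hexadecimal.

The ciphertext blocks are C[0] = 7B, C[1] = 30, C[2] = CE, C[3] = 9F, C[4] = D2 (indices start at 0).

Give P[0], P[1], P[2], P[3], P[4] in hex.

ECB decryption: P_i = D(K, C_i).
P[0]: D(K, 7B) = CC.
P[1]: D(K, 30) = 5A.
P[2]: D(K, CE) = A7.
P[3]: D(K, 9F) = 05.
P[4]: D(K, D2) = 9F.

P[0] = CC, P[1] = 5A, P[2] = A7, P[3] = 05, P[4] = 9F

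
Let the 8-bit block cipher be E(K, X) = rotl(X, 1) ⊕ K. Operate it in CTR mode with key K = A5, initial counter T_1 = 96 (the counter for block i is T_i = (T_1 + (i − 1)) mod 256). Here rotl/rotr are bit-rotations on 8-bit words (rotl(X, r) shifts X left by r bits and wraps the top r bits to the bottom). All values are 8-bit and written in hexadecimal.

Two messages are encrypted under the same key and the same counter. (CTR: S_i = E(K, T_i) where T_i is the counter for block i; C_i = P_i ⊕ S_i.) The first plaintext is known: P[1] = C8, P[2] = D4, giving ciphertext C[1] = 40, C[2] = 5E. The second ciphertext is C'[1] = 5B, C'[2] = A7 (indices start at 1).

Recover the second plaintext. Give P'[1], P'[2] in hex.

In CTR with a reused counter, both messages share the same keystream S_i, so C_i ⊕ C'_i = P_i ⊕ P'_i and thus P'_i = P_i ⊕ C_i ⊕ C'_i.
P'[1]: C8 ⊕ 40 ⊕ 5B = D3.
P'[2]: D4 ⊕ 5E ⊕ A7 = 2D.

P'[1] = D3, P'[2] = 2D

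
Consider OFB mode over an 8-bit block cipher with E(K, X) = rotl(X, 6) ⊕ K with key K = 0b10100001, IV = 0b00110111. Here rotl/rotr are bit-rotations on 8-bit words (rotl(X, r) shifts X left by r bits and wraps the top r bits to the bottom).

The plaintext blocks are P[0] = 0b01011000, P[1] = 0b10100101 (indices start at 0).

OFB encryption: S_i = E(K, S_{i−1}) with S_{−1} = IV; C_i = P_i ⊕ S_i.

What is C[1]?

C[1] = 0b00011111

C[0]: S = E(K, 0b00110111) = 0b01101100; 0b01011000 ⊕ 0b01101100 = 0b00110100.
C[1]: S = E(K, 0b01101100) = 0b10111010; 0b10100101 ⊕ 0b10111010 = 0b00011111.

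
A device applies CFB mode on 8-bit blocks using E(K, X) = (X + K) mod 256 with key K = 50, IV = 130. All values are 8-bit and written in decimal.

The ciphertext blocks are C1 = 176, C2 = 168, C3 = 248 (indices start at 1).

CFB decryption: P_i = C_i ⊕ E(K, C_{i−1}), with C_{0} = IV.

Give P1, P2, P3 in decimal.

P1: E(K, 130) = 180; 176 ⊕ 180 = 4.
P2: E(K, 176) = 226; 168 ⊕ 226 = 74.
P3: E(K, 168) = 218; 248 ⊕ 218 = 34.

P1 = 4, P2 = 74, P3 = 34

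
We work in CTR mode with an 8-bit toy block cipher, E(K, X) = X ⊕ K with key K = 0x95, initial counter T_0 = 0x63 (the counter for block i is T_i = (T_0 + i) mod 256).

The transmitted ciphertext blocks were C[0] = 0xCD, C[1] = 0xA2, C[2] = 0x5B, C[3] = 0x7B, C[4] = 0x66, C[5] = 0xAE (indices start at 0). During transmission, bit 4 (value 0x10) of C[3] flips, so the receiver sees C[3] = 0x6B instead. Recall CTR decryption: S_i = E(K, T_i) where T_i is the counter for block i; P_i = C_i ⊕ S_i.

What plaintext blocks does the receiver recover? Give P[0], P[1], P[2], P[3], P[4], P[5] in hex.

P[0] = 0x3B, P[1] = 0x53, P[2] = 0xAB, P[3] = 0x98, P[4] = 0x94, P[5] = 0x53

Only C[3] changed, to 0x6B. In CTR, a change in C_i flips the same bit in P_i only; the keystream is unaffected. Decrypting the received ciphertext:
P[0]: T = 0x63, S = E(K, T) = 0xF6; 0xCD ⊕ 0xF6 = 0x3B.
P[1]: T = 0x64, S = E(K, T) = 0xF1; 0xA2 ⊕ 0xF1 = 0x53.
P[2]: T = 0x65, S = E(K, T) = 0xF0; 0x5B ⊕ 0xF0 = 0xAB.
P[3]: T = 0x66, S = E(K, T) = 0xF3; 0x6B ⊕ 0xF3 = 0x98.
P[4]: T = 0x67, S = E(K, T) = 0xF2; 0x66 ⊕ 0xF2 = 0x94.
P[5]: T = 0x68, S = E(K, T) = 0xFD; 0xAE ⊕ 0xFD = 0x53.
Blocks that differ from the original plaintext: P[3].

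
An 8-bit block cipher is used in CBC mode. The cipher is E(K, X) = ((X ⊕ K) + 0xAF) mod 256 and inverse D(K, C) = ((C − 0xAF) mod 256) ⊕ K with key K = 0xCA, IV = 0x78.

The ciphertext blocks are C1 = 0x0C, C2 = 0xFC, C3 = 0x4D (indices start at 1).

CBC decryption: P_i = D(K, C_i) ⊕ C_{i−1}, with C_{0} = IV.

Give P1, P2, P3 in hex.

P1 = 0xEF, P2 = 0x8B, P3 = 0xA8

P1: D(K, 0x0C) = 0x97; 0x97 ⊕ 0x78 = 0xEF.
P2: D(K, 0xFC) = 0x87; 0x87 ⊕ 0x0C = 0x8B.
P3: D(K, 0x4D) = 0x54; 0x54 ⊕ 0xFC = 0xA8.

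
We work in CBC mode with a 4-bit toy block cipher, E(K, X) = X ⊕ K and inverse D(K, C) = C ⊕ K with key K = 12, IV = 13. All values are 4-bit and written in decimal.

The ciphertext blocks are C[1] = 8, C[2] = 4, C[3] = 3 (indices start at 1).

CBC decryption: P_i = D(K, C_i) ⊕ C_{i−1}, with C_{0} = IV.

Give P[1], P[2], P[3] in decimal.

P[1]: D(K, 8) = 4; 4 ⊕ 13 = 9.
P[2]: D(K, 4) = 8; 8 ⊕ 8 = 0.
P[3]: D(K, 3) = 15; 15 ⊕ 4 = 11.

P[1] = 9, P[2] = 0, P[3] = 11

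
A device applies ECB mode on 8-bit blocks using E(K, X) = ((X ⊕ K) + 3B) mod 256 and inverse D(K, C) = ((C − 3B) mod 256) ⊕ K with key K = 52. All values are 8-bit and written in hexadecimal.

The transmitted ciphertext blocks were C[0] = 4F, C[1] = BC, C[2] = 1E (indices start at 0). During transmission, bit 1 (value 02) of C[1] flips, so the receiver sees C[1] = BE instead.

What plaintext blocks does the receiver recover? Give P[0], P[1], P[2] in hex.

ECB decryption: P_i = D(K, C_i).
Only C[1] changed, to BE. In ECB, a change in C_i affects only P_i. Decrypting the received ciphertext:
P[0]: D(K, 4F) = 46.
P[1]: D(K, BE) = D1.
P[2]: D(K, 1E) = B1.
Blocks that differ from the original plaintext: P[1].

P[0] = 46, P[1] = D1, P[2] = B1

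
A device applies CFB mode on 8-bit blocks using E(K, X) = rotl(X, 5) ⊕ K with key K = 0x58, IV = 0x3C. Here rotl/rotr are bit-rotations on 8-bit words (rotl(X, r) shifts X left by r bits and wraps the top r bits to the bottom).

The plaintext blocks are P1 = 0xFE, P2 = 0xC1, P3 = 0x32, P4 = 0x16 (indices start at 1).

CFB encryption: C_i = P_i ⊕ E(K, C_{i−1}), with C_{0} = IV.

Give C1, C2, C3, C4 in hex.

C1: E(K, 0x3C) = 0xDF; 0xFE ⊕ 0xDF = 0x21.
C2: E(K, 0x21) = 0x7C; 0xC1 ⊕ 0x7C = 0xBD.
C3: E(K, 0xBD) = 0xEF; 0x32 ⊕ 0xEF = 0xDD.
C4: E(K, 0xDD) = 0xE3; 0x16 ⊕ 0xE3 = 0xF5.

C1 = 0x21, C2 = 0xBD, C3 = 0xDD, C4 = 0xF5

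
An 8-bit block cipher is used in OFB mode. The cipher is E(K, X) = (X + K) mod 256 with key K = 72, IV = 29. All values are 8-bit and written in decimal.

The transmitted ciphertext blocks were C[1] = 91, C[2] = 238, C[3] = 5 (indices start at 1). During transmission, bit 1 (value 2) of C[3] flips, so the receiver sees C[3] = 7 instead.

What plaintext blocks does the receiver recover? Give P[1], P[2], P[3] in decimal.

P[1] = 62, P[2] = 67, P[3] = 242

OFB decryption: S_i = E(K, S_{i−1}) with S_{0} = IV; P_i = C_i ⊕ S_i.
Only C[3] changed, to 7. In OFB, a change in C_i flips the same bit in P_i only; the keystream is unaffected. Decrypting the received ciphertext:
P[1]: S = E(K, 29) = 101; 91 ⊕ 101 = 62.
P[2]: S = E(K, 101) = 173; 238 ⊕ 173 = 67.
P[3]: S = E(K, 173) = 245; 7 ⊕ 245 = 242.
Blocks that differ from the original plaintext: P[3].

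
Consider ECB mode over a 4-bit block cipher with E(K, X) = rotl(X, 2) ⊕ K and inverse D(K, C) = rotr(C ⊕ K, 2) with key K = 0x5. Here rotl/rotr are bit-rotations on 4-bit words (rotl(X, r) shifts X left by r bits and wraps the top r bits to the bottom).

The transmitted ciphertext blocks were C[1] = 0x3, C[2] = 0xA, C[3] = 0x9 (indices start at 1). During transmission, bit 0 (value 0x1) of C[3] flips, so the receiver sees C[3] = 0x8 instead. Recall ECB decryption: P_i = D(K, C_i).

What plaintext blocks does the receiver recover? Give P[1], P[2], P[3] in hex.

P[1] = 0x9, P[2] = 0xF, P[3] = 0x7

Only C[3] changed, to 0x8. In ECB, a change in C_i affects only P_i. Decrypting the received ciphertext:
P[1]: D(K, 0x3) = 0x9.
P[2]: D(K, 0xA) = 0xF.
P[3]: D(K, 0x8) = 0x7.
Blocks that differ from the original plaintext: P[3].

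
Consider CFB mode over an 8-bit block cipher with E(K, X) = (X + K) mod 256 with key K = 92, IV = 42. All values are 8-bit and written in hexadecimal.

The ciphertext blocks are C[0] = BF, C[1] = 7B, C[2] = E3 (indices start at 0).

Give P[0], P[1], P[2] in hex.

CFB decryption: P_i = C_i ⊕ E(K, C_{i−1}), with C_{−1} = IV.
P[0]: E(K, 42) = D4; BF ⊕ D4 = 6B.
P[1]: E(K, BF) = 51; 7B ⊕ 51 = 2A.
P[2]: E(K, 7B) = 0D; E3 ⊕ 0D = EE.

P[0] = 6B, P[1] = 2A, P[2] = EE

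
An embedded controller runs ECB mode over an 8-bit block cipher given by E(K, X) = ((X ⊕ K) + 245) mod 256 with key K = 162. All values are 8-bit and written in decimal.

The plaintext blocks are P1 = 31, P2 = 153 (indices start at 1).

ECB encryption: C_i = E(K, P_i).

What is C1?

C1 = 178

C1: E(K, 31) = 178.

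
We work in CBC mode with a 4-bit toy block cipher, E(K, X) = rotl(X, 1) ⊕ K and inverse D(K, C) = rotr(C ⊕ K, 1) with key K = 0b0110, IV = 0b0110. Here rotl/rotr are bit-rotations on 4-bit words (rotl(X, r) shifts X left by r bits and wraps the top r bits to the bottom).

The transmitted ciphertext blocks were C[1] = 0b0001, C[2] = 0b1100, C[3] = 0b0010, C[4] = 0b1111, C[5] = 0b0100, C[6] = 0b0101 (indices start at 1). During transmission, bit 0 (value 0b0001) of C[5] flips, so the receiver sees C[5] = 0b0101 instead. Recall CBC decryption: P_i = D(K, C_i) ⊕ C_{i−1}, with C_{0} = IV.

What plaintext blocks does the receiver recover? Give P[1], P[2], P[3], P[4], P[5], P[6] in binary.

P[1] = 0b1101, P[2] = 0b0100, P[3] = 0b1110, P[4] = 0b1110, P[5] = 0b0110, P[6] = 0b1100

Only C[5] changed, to 0b0101. In CBC, a change in C_i garbles P_i and flips the same bit in P_{i+1}. Decrypting the received ciphertext:
P[1]: D(K, 0b0001) = 0b1011; 0b1011 ⊕ 0b0110 = 0b1101.
P[2]: D(K, 0b1100) = 0b0101; 0b0101 ⊕ 0b0001 = 0b0100.
P[3]: D(K, 0b0010) = 0b0010; 0b0010 ⊕ 0b1100 = 0b1110.
P[4]: D(K, 0b1111) = 0b1100; 0b1100 ⊕ 0b0010 = 0b1110.
P[5]: D(K, 0b0101) = 0b1001; 0b1001 ⊕ 0b1111 = 0b0110.
P[6]: D(K, 0b0101) = 0b1001; 0b1001 ⊕ 0b0101 = 0b1100.
Blocks that differ from the original plaintext: P[5], P[6].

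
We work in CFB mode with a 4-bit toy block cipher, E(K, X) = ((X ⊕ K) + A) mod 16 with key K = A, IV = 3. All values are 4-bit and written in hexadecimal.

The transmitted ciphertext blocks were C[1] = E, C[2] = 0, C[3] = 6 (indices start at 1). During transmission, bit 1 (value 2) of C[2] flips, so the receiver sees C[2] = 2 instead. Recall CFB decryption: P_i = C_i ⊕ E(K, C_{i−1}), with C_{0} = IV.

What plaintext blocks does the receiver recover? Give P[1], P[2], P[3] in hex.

Only C[2] changed, to 2. In CFB, a change in C_i flips the same bit in P_i and garbles P_{i+1}. Decrypting the received ciphertext:
P[1]: E(K, 3) = 3; E ⊕ 3 = D.
P[2]: E(K, E) = E; 2 ⊕ E = C.
P[3]: E(K, 2) = 2; 6 ⊕ 2 = 4.
Blocks that differ from the original plaintext: P[2], P[3].

P[1] = D, P[2] = C, P[3] = 4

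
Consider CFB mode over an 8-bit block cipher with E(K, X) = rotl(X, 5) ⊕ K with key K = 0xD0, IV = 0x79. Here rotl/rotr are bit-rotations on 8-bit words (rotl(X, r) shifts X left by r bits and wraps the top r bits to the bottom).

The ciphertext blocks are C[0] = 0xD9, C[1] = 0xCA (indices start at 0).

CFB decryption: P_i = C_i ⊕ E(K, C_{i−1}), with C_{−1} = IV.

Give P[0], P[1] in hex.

P[0]: E(K, 0x79) = 0xFF; 0xD9 ⊕ 0xFF = 0x26.
P[1]: E(K, 0xD9) = 0xEB; 0xCA ⊕ 0xEB = 0x21.

P[0] = 0x26, P[1] = 0x21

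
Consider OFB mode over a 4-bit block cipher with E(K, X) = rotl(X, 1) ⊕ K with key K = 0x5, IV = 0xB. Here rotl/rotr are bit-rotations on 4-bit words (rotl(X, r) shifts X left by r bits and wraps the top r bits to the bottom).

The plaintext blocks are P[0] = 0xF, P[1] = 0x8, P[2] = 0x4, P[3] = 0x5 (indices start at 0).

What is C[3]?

C[3] = 0xE

OFB encryption: S_i = E(K, S_{i−1}) with S_{−1} = IV; C_i = P_i ⊕ S_i.
C[0]: S = E(K, 0xB) = 0x2; 0xF ⊕ 0x2 = 0xD.
C[1]: S = E(K, 0x2) = 0x1; 0x8 ⊕ 0x1 = 0x9.
C[2]: S = E(K, 0x1) = 0x7; 0x4 ⊕ 0x7 = 0x3.
C[3]: S = E(K, 0x7) = 0xB; 0x5 ⊕ 0xB = 0xE.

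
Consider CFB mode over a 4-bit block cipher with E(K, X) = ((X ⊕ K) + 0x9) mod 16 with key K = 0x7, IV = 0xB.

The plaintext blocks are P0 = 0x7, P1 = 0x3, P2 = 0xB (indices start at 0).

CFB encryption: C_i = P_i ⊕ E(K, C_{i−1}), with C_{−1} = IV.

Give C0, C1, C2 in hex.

C0: E(K, 0xB) = 0x5; 0x7 ⊕ 0x5 = 0x2.
C1: E(K, 0x2) = 0xE; 0x3 ⊕ 0xE = 0xD.
C2: E(K, 0xD) = 0x3; 0xB ⊕ 0x3 = 0x8.

C0 = 0x2, C1 = 0xD, C2 = 0x8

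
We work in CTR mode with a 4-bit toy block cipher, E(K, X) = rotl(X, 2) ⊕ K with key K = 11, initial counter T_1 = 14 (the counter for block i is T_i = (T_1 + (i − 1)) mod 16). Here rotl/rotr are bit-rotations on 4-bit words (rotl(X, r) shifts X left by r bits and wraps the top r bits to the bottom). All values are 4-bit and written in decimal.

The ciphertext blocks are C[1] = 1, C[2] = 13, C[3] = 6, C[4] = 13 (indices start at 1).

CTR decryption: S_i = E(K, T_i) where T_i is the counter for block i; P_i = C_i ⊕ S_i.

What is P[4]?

P[4] = 2

P[4]: T = 1, S = E(K, T) = 15; 13 ⊕ 15 = 2.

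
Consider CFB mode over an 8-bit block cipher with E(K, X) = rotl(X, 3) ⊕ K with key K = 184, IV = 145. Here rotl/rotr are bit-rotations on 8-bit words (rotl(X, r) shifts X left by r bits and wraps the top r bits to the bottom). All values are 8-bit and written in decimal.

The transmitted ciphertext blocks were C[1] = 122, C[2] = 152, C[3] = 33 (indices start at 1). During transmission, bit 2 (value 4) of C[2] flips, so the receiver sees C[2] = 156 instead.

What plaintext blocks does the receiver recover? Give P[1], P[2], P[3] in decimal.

CFB decryption: P_i = C_i ⊕ E(K, C_{i−1}), with C_{0} = IV.
Only C[2] changed, to 156. In CFB, a change in C_i flips the same bit in P_i and garbles P_{i+1}. Decrypting the received ciphertext:
P[1]: E(K, 145) = 52; 122 ⊕ 52 = 78.
P[2]: E(K, 122) = 107; 156 ⊕ 107 = 247.
P[3]: E(K, 156) = 92; 33 ⊕ 92 = 125.
Blocks that differ from the original plaintext: P[2], P[3].

P[1] = 78, P[2] = 247, P[3] = 125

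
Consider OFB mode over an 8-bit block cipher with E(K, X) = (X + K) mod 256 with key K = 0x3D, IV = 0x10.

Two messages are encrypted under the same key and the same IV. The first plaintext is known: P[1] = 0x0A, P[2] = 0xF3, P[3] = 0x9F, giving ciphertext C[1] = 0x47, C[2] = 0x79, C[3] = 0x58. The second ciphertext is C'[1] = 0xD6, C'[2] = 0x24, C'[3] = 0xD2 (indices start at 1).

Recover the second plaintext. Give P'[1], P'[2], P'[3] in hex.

P'[1] = 0x9B, P'[2] = 0xAE, P'[3] = 0x15

In OFB with a reused IV, both messages share the same keystream S_i, so C_i ⊕ C'_i = P_i ⊕ P'_i and thus P'_i = P_i ⊕ C_i ⊕ C'_i.
P'[1]: 0x0A ⊕ 0x47 ⊕ 0xD6 = 0x9B.
P'[2]: 0xF3 ⊕ 0x79 ⊕ 0x24 = 0xAE.
P'[3]: 0x9F ⊕ 0x58 ⊕ 0xD2 = 0x15.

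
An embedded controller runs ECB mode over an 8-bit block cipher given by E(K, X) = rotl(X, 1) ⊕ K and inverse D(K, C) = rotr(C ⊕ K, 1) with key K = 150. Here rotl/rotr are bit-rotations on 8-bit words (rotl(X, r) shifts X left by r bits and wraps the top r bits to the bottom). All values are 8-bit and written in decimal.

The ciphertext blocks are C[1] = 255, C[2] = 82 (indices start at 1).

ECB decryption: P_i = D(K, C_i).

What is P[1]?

P[1] = 180

P[1]: D(K, 255) = 180.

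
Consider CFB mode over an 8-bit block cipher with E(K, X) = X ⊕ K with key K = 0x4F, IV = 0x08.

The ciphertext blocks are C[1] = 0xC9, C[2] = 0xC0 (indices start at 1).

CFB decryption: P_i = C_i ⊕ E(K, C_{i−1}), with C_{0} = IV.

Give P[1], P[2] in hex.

P[1]: E(K, 0x08) = 0x47; 0xC9 ⊕ 0x47 = 0x8E.
P[2]: E(K, 0xC9) = 0x86; 0xC0 ⊕ 0x86 = 0x46.

P[1] = 0x8E, P[2] = 0x46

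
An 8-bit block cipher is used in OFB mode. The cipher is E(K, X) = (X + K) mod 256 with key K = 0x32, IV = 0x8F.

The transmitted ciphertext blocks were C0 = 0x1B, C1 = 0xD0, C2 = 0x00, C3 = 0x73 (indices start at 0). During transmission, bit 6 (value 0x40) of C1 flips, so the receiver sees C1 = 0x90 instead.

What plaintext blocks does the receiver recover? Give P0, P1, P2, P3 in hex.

OFB decryption: S_i = E(K, S_{i−1}) with S_{−1} = IV; P_i = C_i ⊕ S_i.
Only C1 changed, to 0x90. In OFB, a change in C_i flips the same bit in P_i only; the keystream is unaffected. Decrypting the received ciphertext:
P0: S = E(K, 0x8F) = 0xC1; 0x1B ⊕ 0xC1 = 0xDA.
P1: S = E(K, 0xC1) = 0xF3; 0x90 ⊕ 0xF3 = 0x63.
P2: S = E(K, 0xF3) = 0x25; 0x00 ⊕ 0x25 = 0x25.
P3: S = E(K, 0x25) = 0x57; 0x73 ⊕ 0x57 = 0x24.
Blocks that differ from the original plaintext: P1.

P0 = 0xDA, P1 = 0x63, P2 = 0x25, P3 = 0x24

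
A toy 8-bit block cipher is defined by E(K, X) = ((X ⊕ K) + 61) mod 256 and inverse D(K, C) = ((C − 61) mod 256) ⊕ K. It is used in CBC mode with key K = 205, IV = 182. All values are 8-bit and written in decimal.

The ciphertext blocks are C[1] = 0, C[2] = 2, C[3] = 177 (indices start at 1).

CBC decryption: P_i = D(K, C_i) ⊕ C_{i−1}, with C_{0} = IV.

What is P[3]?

P[3] = 187

P[3]: D(K, 177) = 185; 185 ⊕ 2 = 187.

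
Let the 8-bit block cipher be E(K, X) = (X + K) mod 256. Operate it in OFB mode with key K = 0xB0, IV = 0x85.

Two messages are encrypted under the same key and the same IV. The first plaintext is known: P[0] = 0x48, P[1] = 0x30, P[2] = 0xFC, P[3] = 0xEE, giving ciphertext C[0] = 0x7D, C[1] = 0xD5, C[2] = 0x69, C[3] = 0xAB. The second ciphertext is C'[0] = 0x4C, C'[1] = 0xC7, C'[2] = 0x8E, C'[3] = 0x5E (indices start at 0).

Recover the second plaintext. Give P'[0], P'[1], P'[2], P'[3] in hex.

P'[0] = 0x79, P'[1] = 0x22, P'[2] = 0x1B, P'[3] = 0x1B

In OFB with a reused IV, both messages share the same keystream S_i, so C_i ⊕ C'_i = P_i ⊕ P'_i and thus P'_i = P_i ⊕ C_i ⊕ C'_i.
P'[0]: 0x48 ⊕ 0x7D ⊕ 0x4C = 0x79.
P'[1]: 0x30 ⊕ 0xD5 ⊕ 0xC7 = 0x22.
P'[2]: 0xFC ⊕ 0x69 ⊕ 0x8E = 0x1B.
P'[3]: 0xEE ⊕ 0xAB ⊕ 0x5E = 0x1B.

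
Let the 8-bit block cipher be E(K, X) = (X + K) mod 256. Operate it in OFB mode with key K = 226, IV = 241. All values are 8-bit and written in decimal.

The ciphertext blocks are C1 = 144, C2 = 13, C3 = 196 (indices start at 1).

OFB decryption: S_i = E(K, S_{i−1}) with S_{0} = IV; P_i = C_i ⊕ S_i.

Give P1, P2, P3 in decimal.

P1 = 67, P2 = 184, P3 = 83

P1: S = E(K, 241) = 211; 144 ⊕ 211 = 67.
P2: S = E(K, 211) = 181; 13 ⊕ 181 = 184.
P3: S = E(K, 181) = 151; 196 ⊕ 151 = 83.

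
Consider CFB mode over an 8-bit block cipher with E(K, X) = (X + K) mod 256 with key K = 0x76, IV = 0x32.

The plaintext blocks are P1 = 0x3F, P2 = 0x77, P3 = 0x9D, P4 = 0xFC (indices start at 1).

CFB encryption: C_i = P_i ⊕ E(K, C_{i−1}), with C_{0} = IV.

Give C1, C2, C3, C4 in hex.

C1 = 0x97, C2 = 0x7A, C3 = 0x6D, C4 = 0x1F

C1: E(K, 0x32) = 0xA8; 0x3F ⊕ 0xA8 = 0x97.
C2: E(K, 0x97) = 0x0D; 0x77 ⊕ 0x0D = 0x7A.
C3: E(K, 0x7A) = 0xF0; 0x9D ⊕ 0xF0 = 0x6D.
C4: E(K, 0x6D) = 0xE3; 0xFC ⊕ 0xE3 = 0x1F.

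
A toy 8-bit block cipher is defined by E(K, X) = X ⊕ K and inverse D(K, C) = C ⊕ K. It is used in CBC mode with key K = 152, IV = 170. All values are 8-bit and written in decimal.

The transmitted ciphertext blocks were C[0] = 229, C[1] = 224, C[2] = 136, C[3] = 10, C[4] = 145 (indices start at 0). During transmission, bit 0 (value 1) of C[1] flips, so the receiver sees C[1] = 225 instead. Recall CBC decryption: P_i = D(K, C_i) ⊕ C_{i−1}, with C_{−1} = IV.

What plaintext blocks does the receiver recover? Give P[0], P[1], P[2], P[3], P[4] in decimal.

Only C[1] changed, to 225. In CBC, a change in C_i garbles P_i and flips the same bit in P_{i+1}. Decrypting the received ciphertext:
P[0]: D(K, 229) = 125; 125 ⊕ 170 = 215.
P[1]: D(K, 225) = 121; 121 ⊕ 229 = 156.
P[2]: D(K, 136) = 16; 16 ⊕ 225 = 241.
P[3]: D(K, 10) = 146; 146 ⊕ 136 = 26.
P[4]: D(K, 145) = 9; 9 ⊕ 10 = 3.
Blocks that differ from the original plaintext: P[1], P[2].

P[0] = 215, P[1] = 156, P[2] = 241, P[3] = 26, P[4] = 3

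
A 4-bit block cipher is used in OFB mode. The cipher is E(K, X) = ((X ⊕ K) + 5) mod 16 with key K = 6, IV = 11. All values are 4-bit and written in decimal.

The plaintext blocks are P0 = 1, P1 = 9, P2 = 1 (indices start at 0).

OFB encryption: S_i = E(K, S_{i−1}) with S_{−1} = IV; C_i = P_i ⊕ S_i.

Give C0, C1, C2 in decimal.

C0 = 3, C1 = 0, C2 = 5

C0: S = E(K, 11) = 2; 1 ⊕ 2 = 3.
C1: S = E(K, 2) = 9; 9 ⊕ 9 = 0.
C2: S = E(K, 9) = 4; 1 ⊕ 4 = 5.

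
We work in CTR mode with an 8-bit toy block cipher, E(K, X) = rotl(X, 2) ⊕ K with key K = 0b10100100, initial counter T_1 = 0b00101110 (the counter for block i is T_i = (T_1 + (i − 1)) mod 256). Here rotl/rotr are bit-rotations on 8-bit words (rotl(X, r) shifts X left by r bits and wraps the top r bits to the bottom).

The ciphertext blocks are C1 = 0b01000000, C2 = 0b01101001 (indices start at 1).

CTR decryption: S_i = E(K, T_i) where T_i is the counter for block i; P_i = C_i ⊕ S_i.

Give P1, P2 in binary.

P1 = 0b01011100, P2 = 0b01110001

P1: T = 0b00101110, S = E(K, T) = 0b00011100; 0b01000000 ⊕ 0b00011100 = 0b01011100.
P2: T = 0b00101111, S = E(K, T) = 0b00011000; 0b01101001 ⊕ 0b00011000 = 0b01110001.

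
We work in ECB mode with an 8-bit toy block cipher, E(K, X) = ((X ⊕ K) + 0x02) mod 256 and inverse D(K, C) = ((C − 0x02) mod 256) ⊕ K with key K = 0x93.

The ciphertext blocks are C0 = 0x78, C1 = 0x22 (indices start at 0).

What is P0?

ECB decryption: P_i = D(K, C_i).
P0: D(K, 0x78) = 0xE5.

P0 = 0xE5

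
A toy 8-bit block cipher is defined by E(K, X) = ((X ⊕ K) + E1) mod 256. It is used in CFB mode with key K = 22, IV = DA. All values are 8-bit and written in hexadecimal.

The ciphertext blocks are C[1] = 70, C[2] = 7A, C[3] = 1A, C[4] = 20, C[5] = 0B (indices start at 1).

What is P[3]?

CFB decryption: P_i = C_i ⊕ E(K, C_{i−1}), with C_{0} = IV.
P[3]: E(K, 7A) = 39; 1A ⊕ 39 = 23.

P[3] = 23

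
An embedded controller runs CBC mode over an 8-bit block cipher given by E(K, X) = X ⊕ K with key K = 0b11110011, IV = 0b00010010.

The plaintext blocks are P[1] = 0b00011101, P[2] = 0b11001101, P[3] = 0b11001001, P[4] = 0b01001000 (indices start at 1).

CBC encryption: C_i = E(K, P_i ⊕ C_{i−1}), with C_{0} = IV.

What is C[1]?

C[1] = 0b11111100

C[1]: P[1] ⊕ 0b00010010 = 0b00001111; E(K, 0b00001111) = 0b11111100.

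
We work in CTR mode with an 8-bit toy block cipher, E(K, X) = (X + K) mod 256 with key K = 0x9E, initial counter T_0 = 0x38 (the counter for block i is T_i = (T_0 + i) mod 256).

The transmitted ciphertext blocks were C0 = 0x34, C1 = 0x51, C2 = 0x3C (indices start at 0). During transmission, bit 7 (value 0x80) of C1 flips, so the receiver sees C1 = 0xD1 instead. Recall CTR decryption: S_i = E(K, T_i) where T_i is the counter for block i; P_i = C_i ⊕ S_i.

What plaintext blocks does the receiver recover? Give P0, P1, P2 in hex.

Only C1 changed, to 0xD1. In CTR, a change in C_i flips the same bit in P_i only; the keystream is unaffected. Decrypting the received ciphertext:
P0: T = 0x38, S = E(K, T) = 0xD6; 0x34 ⊕ 0xD6 = 0xE2.
P1: T = 0x39, S = E(K, T) = 0xD7; 0xD1 ⊕ 0xD7 = 0x06.
P2: T = 0x3A, S = E(K, T) = 0xD8; 0x3C ⊕ 0xD8 = 0xE4.
Blocks that differ from the original plaintext: P1.

P0 = 0xE2, P1 = 0x06, P2 = 0xE4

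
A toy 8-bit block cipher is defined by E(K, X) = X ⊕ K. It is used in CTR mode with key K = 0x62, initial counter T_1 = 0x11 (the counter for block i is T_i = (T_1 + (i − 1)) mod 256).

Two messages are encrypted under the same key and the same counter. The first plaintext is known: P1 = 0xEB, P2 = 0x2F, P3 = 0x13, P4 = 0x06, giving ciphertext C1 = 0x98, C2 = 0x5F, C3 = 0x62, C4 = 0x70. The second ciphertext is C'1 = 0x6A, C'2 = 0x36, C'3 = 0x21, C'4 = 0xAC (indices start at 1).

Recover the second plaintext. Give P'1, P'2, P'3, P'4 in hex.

In CTR with a reused counter, both messages share the same keystream S_i, so C_i ⊕ C'_i = P_i ⊕ P'_i and thus P'_i = P_i ⊕ C_i ⊕ C'_i.
P'1: 0xEB ⊕ 0x98 ⊕ 0x6A = 0x19.
P'2: 0x2F ⊕ 0x5F ⊕ 0x36 = 0x46.
P'3: 0x13 ⊕ 0x62 ⊕ 0x21 = 0x50.
P'4: 0x06 ⊕ 0x70 ⊕ 0xAC = 0xDA.

P'1 = 0x19, P'2 = 0x46, P'3 = 0x50, P'4 = 0xDA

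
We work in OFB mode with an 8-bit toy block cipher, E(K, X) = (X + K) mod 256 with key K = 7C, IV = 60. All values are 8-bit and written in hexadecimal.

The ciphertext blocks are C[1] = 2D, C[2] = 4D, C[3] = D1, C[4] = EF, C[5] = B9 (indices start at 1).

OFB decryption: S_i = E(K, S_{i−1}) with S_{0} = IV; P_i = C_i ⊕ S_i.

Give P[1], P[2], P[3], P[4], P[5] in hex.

P[1] = F1, P[2] = 15, P[3] = 05, P[4] = BF, P[5] = 75

P[1]: S = E(K, 60) = DC; 2D ⊕ DC = F1.
P[2]: S = E(K, DC) = 58; 4D ⊕ 58 = 15.
P[3]: S = E(K, 58) = D4; D1 ⊕ D4 = 05.
P[4]: S = E(K, D4) = 50; EF ⊕ 50 = BF.
P[5]: S = E(K, 50) = CC; B9 ⊕ CC = 75.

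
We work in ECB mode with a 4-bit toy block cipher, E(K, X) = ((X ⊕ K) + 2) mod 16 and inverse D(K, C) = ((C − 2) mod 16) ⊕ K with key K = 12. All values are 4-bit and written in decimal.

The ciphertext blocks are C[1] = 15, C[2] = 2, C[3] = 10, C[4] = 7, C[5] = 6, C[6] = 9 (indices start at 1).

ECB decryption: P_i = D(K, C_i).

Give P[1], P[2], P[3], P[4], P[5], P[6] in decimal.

P[1] = 1, P[2] = 12, P[3] = 4, P[4] = 9, P[5] = 8, P[6] = 11

P[1]: D(K, 15) = 1.
P[2]: D(K, 2) = 12.
P[3]: D(K, 10) = 4.
P[4]: D(K, 7) = 9.
P[5]: D(K, 6) = 8.
P[6]: D(K, 9) = 11.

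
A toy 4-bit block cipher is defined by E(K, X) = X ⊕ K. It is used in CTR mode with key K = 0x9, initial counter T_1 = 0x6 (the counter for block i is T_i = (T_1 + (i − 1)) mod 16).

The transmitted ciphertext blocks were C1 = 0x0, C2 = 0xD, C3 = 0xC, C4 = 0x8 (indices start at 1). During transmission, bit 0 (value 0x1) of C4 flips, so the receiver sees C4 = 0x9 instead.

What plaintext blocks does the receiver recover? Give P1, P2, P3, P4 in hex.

P1 = 0xF, P2 = 0x3, P3 = 0xD, P4 = 0x9

CTR decryption: S_i = E(K, T_i) where T_i is the counter for block i; P_i = C_i ⊕ S_i.
Only C4 changed, to 0x9. In CTR, a change in C_i flips the same bit in P_i only; the keystream is unaffected. Decrypting the received ciphertext:
P1: T = 0x6, S = E(K, T) = 0xF; 0x0 ⊕ 0xF = 0xF.
P2: T = 0x7, S = E(K, T) = 0xE; 0xD ⊕ 0xE = 0x3.
P3: T = 0x8, S = E(K, T) = 0x1; 0xC ⊕ 0x1 = 0xD.
P4: T = 0x9, S = E(K, T) = 0x0; 0x9 ⊕ 0x0 = 0x9.
Blocks that differ from the original plaintext: P4.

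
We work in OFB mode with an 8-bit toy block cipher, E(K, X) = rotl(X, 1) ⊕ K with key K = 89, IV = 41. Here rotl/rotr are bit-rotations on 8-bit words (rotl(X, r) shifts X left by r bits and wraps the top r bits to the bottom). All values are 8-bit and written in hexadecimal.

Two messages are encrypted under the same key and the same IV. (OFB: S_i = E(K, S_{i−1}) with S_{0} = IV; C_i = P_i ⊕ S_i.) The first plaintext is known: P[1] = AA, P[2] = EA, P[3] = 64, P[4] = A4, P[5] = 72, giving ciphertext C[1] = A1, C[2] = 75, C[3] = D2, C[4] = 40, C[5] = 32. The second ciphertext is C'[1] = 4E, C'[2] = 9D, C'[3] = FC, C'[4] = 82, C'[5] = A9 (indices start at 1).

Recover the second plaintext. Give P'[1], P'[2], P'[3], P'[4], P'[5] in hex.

P'[1] = 45, P'[2] = 02, P'[3] = 4A, P'[4] = 66, P'[5] = E9

In OFB with a reused IV, both messages share the same keystream S_i, so C_i ⊕ C'_i = P_i ⊕ P'_i and thus P'_i = P_i ⊕ C_i ⊕ C'_i.
P'[1]: AA ⊕ A1 ⊕ 4E = 45.
P'[2]: EA ⊕ 75 ⊕ 9D = 02.
P'[3]: 64 ⊕ D2 ⊕ FC = 4A.
P'[4]: A4 ⊕ 40 ⊕ 82 = 66.
P'[5]: 72 ⊕ 32 ⊕ A9 = E9.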